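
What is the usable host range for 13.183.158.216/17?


Network: 13.183.128.0
Broadcast: 13.183.255.255
First usable = network + 1
Last usable = broadcast - 1
Range: 13.183.128.1 to 13.183.255.254


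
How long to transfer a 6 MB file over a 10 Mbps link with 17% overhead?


Effective throughput = 10 * (1 - 17/100) = 8.3 Mbps
File size in Mb = 6 * 8 = 48 Mb
Time = 48 / 8.3
Time = 5.7831 seconds


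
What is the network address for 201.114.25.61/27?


IP:   11001001.01110010.00011001.00111101
Mask: 11111111.11111111.11111111.11100000
AND operation:
Net:  11001001.01110010.00011001.00100000
Network: 201.114.25.32/27


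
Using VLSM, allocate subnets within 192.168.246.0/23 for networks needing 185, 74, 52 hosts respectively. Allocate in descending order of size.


185 hosts -> /24 (254 usable): 192.168.246.0/24
74 hosts -> /25 (126 usable): 192.168.247.0/25
52 hosts -> /26 (62 usable): 192.168.247.128/26
Allocation: 192.168.246.0/24 (185 hosts, 254 usable); 192.168.247.0/25 (74 hosts, 126 usable); 192.168.247.128/26 (52 hosts, 62 usable)


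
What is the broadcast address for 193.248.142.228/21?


Network: 193.248.136.0/21
Host bits = 11
Set all host bits to 1:
Broadcast: 193.248.143.255


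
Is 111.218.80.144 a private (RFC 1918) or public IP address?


RFC 1918 private ranges:
  10.0.0.0/8 (10.0.0.0 - 10.255.255.255)
  172.16.0.0/12 (172.16.0.0 - 172.31.255.255)
  192.168.0.0/16 (192.168.0.0 - 192.168.255.255)
Public (not in any RFC 1918 range)


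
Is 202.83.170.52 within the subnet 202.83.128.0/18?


Subnet network: 202.83.128.0
Test IP AND mask: 202.83.128.0
Yes, 202.83.170.52 is in 202.83.128.0/18


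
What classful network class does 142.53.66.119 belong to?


First octet: 142
Binary: 10001110
10xxxxxx -> Class B (128-191)
Class B, default mask 255.255.0.0 (/16)


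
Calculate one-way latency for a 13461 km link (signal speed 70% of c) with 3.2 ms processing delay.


Speed = 0.7 * 3e5 km/s = 210000 km/s
Propagation delay = 13461 / 210000 = 0.0641 s = 64.1 ms
Processing delay = 3.2 ms
Total one-way latency = 67.3 ms


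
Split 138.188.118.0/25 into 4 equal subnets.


New prefix = 25 + 2 = 27
Each subnet has 32 addresses
  138.188.118.0/27
  138.188.118.32/27
  138.188.118.64/27
  138.188.118.96/27
Subnets: 138.188.118.0/27, 138.188.118.32/27, 138.188.118.64/27, 138.188.118.96/27


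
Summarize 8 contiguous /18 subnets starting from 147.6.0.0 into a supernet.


Original prefix: /18
Number of subnets: 8 = 2^3
New prefix = 18 - 3 = 15
Supernet: 147.6.0.0/15


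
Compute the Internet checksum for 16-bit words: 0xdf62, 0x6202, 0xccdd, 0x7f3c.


Sum all words (with carry folding):
+ 0xdf62 = 0xdf62
+ 0x6202 = 0x4165
+ 0xccdd = 0x0e43
+ 0x7f3c = 0x8d7f
One's complement: ~0x8d7f
Checksum = 0x7280


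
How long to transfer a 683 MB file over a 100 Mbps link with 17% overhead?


Effective throughput = 100 * (1 - 17/100) = 83 Mbps
File size in Mb = 683 * 8 = 5464 Mb
Time = 5464 / 83
Time = 65.8313 seconds


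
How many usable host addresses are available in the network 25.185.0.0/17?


Host bits = 32 - 17 = 15
Total addresses = 2^15 = 32768
Usable = total - 2 (network and broadcast)
Usable hosts: 32766


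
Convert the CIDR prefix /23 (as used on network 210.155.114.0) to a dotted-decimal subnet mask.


/23 means 23 network bits, 9 host bits
Binary: 11111111111111111111111000000000
Mask: 255.255.254.0


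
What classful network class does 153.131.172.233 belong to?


First octet: 153
Binary: 10011001
10xxxxxx -> Class B (128-191)
Class B, default mask 255.255.0.0 (/16)


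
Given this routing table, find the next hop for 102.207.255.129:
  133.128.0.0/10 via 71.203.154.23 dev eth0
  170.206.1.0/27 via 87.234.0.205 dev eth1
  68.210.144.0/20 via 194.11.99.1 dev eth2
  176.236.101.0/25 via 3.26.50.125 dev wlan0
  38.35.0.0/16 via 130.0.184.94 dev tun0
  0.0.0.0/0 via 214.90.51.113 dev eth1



Longest prefix match for 102.207.255.129:
  /10 133.128.0.0: no
  /27 170.206.1.0: no
  /20 68.210.144.0: no
  /25 176.236.101.0: no
  /16 38.35.0.0: no
  /0 0.0.0.0: MATCH
Selected: next-hop 214.90.51.113 via eth1 (matched /0)


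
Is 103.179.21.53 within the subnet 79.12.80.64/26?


Subnet network: 79.12.80.64
Test IP AND mask: 103.179.21.0
No, 103.179.21.53 is not in 79.12.80.64/26


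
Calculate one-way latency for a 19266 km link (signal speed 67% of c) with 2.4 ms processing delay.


Speed = 0.67 * 3e5 km/s = 201000 km/s
Propagation delay = 19266 / 201000 = 0.0959 s = 95.8507 ms
Processing delay = 2.4 ms
Total one-way latency = 98.2507 ms


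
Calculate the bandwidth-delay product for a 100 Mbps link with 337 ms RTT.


BDP = bandwidth * RTT
= 100 Mbps * 337 ms
= 100 * 1e6 * 337 / 1000 bits
= 33700000 bits
= 4212500 bytes
= 4113.7695 KB
BDP = 33700000 bits (4212500 bytes)


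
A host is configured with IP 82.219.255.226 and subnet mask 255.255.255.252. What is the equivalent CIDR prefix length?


Binary: 11111111.11111111.11111111.11111100
Count leading 1s
Prefix: /30


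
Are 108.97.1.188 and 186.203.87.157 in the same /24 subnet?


Mask: 255.255.255.0
108.97.1.188 AND mask = 108.97.1.0
186.203.87.157 AND mask = 186.203.87.0
No, different subnets (108.97.1.0 vs 186.203.87.0)


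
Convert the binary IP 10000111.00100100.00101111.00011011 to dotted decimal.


10000111 = 135
00100100 = 36
00101111 = 47
00011011 = 27
IP: 135.36.47.27


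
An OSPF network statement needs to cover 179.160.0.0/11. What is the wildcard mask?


Subnet mask: 255.224.0.0
Wildcard = 255.255.255.255 - subnet mask
255 - 255 = 0
255 - 224 = 31
255 - 0 = 255
255 - 0 = 255
Wildcard: 0.31.255.255


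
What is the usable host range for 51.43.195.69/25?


Network: 51.43.195.0
Broadcast: 51.43.195.127
First usable = network + 1
Last usable = broadcast - 1
Range: 51.43.195.1 to 51.43.195.126


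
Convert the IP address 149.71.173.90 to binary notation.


149 = 10010101
71 = 01000111
173 = 10101101
90 = 01011010
Binary: 10010101.01000111.10101101.01011010


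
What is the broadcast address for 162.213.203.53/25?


Network: 162.213.203.0/25
Host bits = 7
Set all host bits to 1:
Broadcast: 162.213.203.127


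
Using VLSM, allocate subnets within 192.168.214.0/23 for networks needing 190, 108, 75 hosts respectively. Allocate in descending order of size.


190 hosts -> /24 (254 usable): 192.168.214.0/24
108 hosts -> /25 (126 usable): 192.168.215.0/25
75 hosts -> /25 (126 usable): 192.168.215.128/25
Allocation: 192.168.214.0/24 (190 hosts, 254 usable); 192.168.215.0/25 (108 hosts, 126 usable); 192.168.215.128/25 (75 hosts, 126 usable)


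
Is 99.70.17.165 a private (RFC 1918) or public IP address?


RFC 1918 private ranges:
  10.0.0.0/8 (10.0.0.0 - 10.255.255.255)
  172.16.0.0/12 (172.16.0.0 - 172.31.255.255)
  192.168.0.0/16 (192.168.0.0 - 192.168.255.255)
Public (not in any RFC 1918 range)


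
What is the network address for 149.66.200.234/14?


IP:   10010101.01000010.11001000.11101010
Mask: 11111111.11111100.00000000.00000000
AND operation:
Net:  10010101.01000000.00000000.00000000
Network: 149.64.0.0/14


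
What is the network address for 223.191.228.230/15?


IP:   11011111.10111111.11100100.11100110
Mask: 11111111.11111110.00000000.00000000
AND operation:
Net:  11011111.10111110.00000000.00000000
Network: 223.190.0.0/15


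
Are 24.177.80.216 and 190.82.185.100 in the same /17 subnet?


Mask: 255.255.128.0
24.177.80.216 AND mask = 24.177.0.0
190.82.185.100 AND mask = 190.82.128.0
No, different subnets (24.177.0.0 vs 190.82.128.0)


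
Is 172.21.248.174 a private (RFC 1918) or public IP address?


RFC 1918 private ranges:
  10.0.0.0/8 (10.0.0.0 - 10.255.255.255)
  172.16.0.0/12 (172.16.0.0 - 172.31.255.255)
  192.168.0.0/16 (192.168.0.0 - 192.168.255.255)
Private (in 172.16.0.0/12)


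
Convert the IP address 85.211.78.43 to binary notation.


85 = 01010101
211 = 11010011
78 = 01001110
43 = 00101011
Binary: 01010101.11010011.01001110.00101011


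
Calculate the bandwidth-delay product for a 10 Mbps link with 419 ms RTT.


BDP = bandwidth * RTT
= 10 Mbps * 419 ms
= 10 * 1e6 * 419 / 1000 bits
= 4190000 bits
= 523750 bytes
= 511.4746 KB
BDP = 4190000 bits (523750 bytes)


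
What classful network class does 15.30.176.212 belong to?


First octet: 15
Binary: 00001111
0xxxxxxx -> Class A (1-126)
Class A, default mask 255.0.0.0 (/8)


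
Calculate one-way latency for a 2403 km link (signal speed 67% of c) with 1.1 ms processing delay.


Speed = 0.67 * 3e5 km/s = 201000 km/s
Propagation delay = 2403 / 201000 = 0.012 s = 11.9552 ms
Processing delay = 1.1 ms
Total one-way latency = 13.0552 ms


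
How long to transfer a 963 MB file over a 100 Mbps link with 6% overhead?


Effective throughput = 100 * (1 - 6/100) = 94 Mbps
File size in Mb = 963 * 8 = 7704 Mb
Time = 7704 / 94
Time = 81.9574 seconds


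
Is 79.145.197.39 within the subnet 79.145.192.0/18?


Subnet network: 79.145.192.0
Test IP AND mask: 79.145.192.0
Yes, 79.145.197.39 is in 79.145.192.0/18


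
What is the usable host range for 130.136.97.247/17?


Network: 130.136.0.0
Broadcast: 130.136.127.255
First usable = network + 1
Last usable = broadcast - 1
Range: 130.136.0.1 to 130.136.127.254


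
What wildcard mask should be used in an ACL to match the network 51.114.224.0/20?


Subnet mask: 255.255.240.0
Wildcard = 255.255.255.255 - subnet mask
255 - 255 = 0
255 - 255 = 0
255 - 240 = 15
255 - 0 = 255
Wildcard: 0.0.15.255


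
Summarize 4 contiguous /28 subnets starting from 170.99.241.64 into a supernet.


Original prefix: /28
Number of subnets: 4 = 2^2
New prefix = 28 - 2 = 26
Supernet: 170.99.241.64/26


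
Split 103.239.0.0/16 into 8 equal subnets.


New prefix = 16 + 3 = 19
Each subnet has 8192 addresses
  103.239.0.0/19
  103.239.32.0/19
  103.239.64.0/19
  103.239.96.0/19
  103.239.128.0/19
  103.239.160.0/19
  103.239.192.0/19
  103.239.224.0/19
Subnets: 103.239.0.0/19, 103.239.32.0/19, 103.239.64.0/19, 103.239.96.0/19, 103.239.128.0/19, 103.239.160.0/19, 103.239.192.0/19, 103.239.224.0/19


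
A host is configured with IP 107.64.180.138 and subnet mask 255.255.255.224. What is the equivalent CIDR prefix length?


Binary: 11111111.11111111.11111111.11100000
Count leading 1s
Prefix: /27


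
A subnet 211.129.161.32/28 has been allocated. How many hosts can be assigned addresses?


Host bits = 32 - 28 = 4
Total addresses = 2^4 = 16
Usable = total - 2 (network and broadcast)
Usable hosts: 14


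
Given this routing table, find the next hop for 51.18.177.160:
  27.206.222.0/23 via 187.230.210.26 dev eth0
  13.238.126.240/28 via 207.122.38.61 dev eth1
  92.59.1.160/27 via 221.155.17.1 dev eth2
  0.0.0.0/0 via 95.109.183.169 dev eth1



Longest prefix match for 51.18.177.160:
  /23 27.206.222.0: no
  /28 13.238.126.240: no
  /27 92.59.1.160: no
  /0 0.0.0.0: MATCH
Selected: next-hop 95.109.183.169 via eth1 (matched /0)


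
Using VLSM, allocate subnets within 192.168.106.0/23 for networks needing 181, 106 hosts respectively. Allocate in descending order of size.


181 hosts -> /24 (254 usable): 192.168.106.0/24
106 hosts -> /25 (126 usable): 192.168.107.0/25
Allocation: 192.168.106.0/24 (181 hosts, 254 usable); 192.168.107.0/25 (106 hosts, 126 usable)


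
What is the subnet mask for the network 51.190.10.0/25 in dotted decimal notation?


/25 means 25 network bits, 7 host bits
Binary: 11111111111111111111111110000000
Mask: 255.255.255.128


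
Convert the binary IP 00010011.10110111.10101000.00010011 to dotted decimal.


00010011 = 19
10110111 = 183
10101000 = 168
00010011 = 19
IP: 19.183.168.19


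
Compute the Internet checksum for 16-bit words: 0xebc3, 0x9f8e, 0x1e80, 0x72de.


Sum all words (with carry folding):
+ 0xebc3 = 0xebc3
+ 0x9f8e = 0x8b52
+ 0x1e80 = 0xa9d2
+ 0x72de = 0x1cb1
One's complement: ~0x1cb1
Checksum = 0xe34e


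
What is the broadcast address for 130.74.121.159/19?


Network: 130.74.96.0/19
Host bits = 13
Set all host bits to 1:
Broadcast: 130.74.127.255


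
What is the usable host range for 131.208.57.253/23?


Network: 131.208.56.0
Broadcast: 131.208.57.255
First usable = network + 1
Last usable = broadcast - 1
Range: 131.208.56.1 to 131.208.57.254


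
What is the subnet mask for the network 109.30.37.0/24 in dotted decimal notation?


/24 means 24 network bits, 8 host bits
Binary: 11111111111111111111111100000000
Mask: 255.255.255.0


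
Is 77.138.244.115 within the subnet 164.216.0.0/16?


Subnet network: 164.216.0.0
Test IP AND mask: 77.138.0.0
No, 77.138.244.115 is not in 164.216.0.0/16


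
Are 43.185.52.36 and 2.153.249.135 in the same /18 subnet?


Mask: 255.255.192.0
43.185.52.36 AND mask = 43.185.0.0
2.153.249.135 AND mask = 2.153.192.0
No, different subnets (43.185.0.0 vs 2.153.192.0)


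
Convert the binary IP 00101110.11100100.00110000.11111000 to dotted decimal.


00101110 = 46
11100100 = 228
00110000 = 48
11111000 = 248
IP: 46.228.48.248


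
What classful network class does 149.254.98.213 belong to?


First octet: 149
Binary: 10010101
10xxxxxx -> Class B (128-191)
Class B, default mask 255.255.0.0 (/16)


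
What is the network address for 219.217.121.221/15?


IP:   11011011.11011001.01111001.11011101
Mask: 11111111.11111110.00000000.00000000
AND operation:
Net:  11011011.11011000.00000000.00000000
Network: 219.216.0.0/15


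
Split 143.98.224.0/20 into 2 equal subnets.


New prefix = 20 + 1 = 21
Each subnet has 2048 addresses
  143.98.224.0/21
  143.98.232.0/21
Subnets: 143.98.224.0/21, 143.98.232.0/21


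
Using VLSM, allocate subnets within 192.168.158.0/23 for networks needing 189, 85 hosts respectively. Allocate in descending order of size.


189 hosts -> /24 (254 usable): 192.168.158.0/24
85 hosts -> /25 (126 usable): 192.168.159.0/25
Allocation: 192.168.158.0/24 (189 hosts, 254 usable); 192.168.159.0/25 (85 hosts, 126 usable)


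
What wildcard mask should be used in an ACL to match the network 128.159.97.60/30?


Subnet mask: 255.255.255.252
Wildcard = 255.255.255.255 - subnet mask
255 - 255 = 0
255 - 255 = 0
255 - 255 = 0
255 - 252 = 3
Wildcard: 0.0.0.3


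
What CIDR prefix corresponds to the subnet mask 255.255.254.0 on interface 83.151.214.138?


Binary: 11111111.11111111.11111110.00000000
Count leading 1s
Prefix: /23


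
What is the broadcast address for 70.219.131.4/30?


Network: 70.219.131.4/30
Host bits = 2
Set all host bits to 1:
Broadcast: 70.219.131.7


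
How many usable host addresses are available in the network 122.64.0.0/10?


Host bits = 32 - 10 = 22
Total addresses = 2^22 = 4194304
Usable = total - 2 (network and broadcast)
Usable hosts: 4194302


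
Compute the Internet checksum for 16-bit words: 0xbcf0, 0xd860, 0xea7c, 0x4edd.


Sum all words (with carry folding):
+ 0xbcf0 = 0xbcf0
+ 0xd860 = 0x9551
+ 0xea7c = 0x7fce
+ 0x4edd = 0xceab
One's complement: ~0xceab
Checksum = 0x3154


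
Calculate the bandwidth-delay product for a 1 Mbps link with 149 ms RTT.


BDP = bandwidth * RTT
= 1 Mbps * 149 ms
= 1 * 1e6 * 149 / 1000 bits
= 149000 bits
= 18625 bytes
= 18.1885 KB
BDP = 149000 bits (18625 bytes)


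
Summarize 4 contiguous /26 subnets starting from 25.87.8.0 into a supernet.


Original prefix: /26
Number of subnets: 4 = 2^2
New prefix = 26 - 2 = 24
Supernet: 25.87.8.0/24


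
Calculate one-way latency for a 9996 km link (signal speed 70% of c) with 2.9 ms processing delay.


Speed = 0.7 * 3e5 km/s = 210000 km/s
Propagation delay = 9996 / 210000 = 0.0476 s = 47.6 ms
Processing delay = 2.9 ms
Total one-way latency = 50.5 ms


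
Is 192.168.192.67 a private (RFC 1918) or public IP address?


RFC 1918 private ranges:
  10.0.0.0/8 (10.0.0.0 - 10.255.255.255)
  172.16.0.0/12 (172.16.0.0 - 172.31.255.255)
  192.168.0.0/16 (192.168.0.0 - 192.168.255.255)
Private (in 192.168.0.0/16)


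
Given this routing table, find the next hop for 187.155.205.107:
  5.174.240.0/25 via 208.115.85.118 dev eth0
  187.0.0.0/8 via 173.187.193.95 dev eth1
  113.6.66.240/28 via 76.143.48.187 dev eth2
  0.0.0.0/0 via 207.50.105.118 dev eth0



Longest prefix match for 187.155.205.107:
  /25 5.174.240.0: no
  /8 187.0.0.0: MATCH
  /28 113.6.66.240: no
  /0 0.0.0.0: MATCH
Selected: next-hop 173.187.193.95 via eth1 (matched /8)


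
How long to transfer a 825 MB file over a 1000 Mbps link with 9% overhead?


Effective throughput = 1000 * (1 - 9/100) = 910 Mbps
File size in Mb = 825 * 8 = 6600 Mb
Time = 6600 / 910
Time = 7.2527 seconds


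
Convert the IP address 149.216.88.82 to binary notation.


149 = 10010101
216 = 11011000
88 = 01011000
82 = 01010010
Binary: 10010101.11011000.01011000.01010010


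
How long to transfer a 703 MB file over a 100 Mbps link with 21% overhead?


Effective throughput = 100 * (1 - 21/100) = 79 Mbps
File size in Mb = 703 * 8 = 5624 Mb
Time = 5624 / 79
Time = 71.1899 seconds


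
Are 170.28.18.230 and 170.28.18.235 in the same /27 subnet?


Mask: 255.255.255.224
170.28.18.230 AND mask = 170.28.18.224
170.28.18.235 AND mask = 170.28.18.224
Yes, same subnet (170.28.18.224)


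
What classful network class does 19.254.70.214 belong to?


First octet: 19
Binary: 00010011
0xxxxxxx -> Class A (1-126)
Class A, default mask 255.0.0.0 (/8)


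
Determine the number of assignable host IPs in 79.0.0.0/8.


Host bits = 32 - 8 = 24
Total addresses = 2^24 = 16777216
Usable = total - 2 (network and broadcast)
Usable hosts: 16777214


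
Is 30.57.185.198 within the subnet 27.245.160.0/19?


Subnet network: 27.245.160.0
Test IP AND mask: 30.57.160.0
No, 30.57.185.198 is not in 27.245.160.0/19


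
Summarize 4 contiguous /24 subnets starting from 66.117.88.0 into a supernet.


Original prefix: /24
Number of subnets: 4 = 2^2
New prefix = 24 - 2 = 22
Supernet: 66.117.88.0/22


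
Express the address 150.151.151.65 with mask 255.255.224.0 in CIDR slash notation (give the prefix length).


Binary: 11111111.11111111.11100000.00000000
Count leading 1s
Prefix: /19


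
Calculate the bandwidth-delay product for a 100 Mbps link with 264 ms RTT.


BDP = bandwidth * RTT
= 100 Mbps * 264 ms
= 100 * 1e6 * 264 / 1000 bits
= 26400000 bits
= 3300000 bytes
= 3222.6562 KB
BDP = 26400000 bits (3300000 bytes)


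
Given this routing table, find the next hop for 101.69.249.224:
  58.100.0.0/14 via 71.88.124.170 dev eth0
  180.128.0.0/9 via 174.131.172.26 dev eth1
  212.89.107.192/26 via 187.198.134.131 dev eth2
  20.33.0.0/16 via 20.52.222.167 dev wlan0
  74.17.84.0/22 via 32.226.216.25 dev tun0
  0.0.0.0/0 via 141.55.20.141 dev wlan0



Longest prefix match for 101.69.249.224:
  /14 58.100.0.0: no
  /9 180.128.0.0: no
  /26 212.89.107.192: no
  /16 20.33.0.0: no
  /22 74.17.84.0: no
  /0 0.0.0.0: MATCH
Selected: next-hop 141.55.20.141 via wlan0 (matched /0)


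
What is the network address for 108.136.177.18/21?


IP:   01101100.10001000.10110001.00010010
Mask: 11111111.11111111.11111000.00000000
AND operation:
Net:  01101100.10001000.10110000.00000000
Network: 108.136.176.0/21


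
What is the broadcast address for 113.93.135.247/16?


Network: 113.93.0.0/16
Host bits = 16
Set all host bits to 1:
Broadcast: 113.93.255.255


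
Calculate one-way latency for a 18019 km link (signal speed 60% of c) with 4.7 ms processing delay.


Speed = 0.6 * 3e5 km/s = 180000 km/s
Propagation delay = 18019 / 180000 = 0.1001 s = 100.1056 ms
Processing delay = 4.7 ms
Total one-way latency = 104.8056 ms


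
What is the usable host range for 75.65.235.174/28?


Network: 75.65.235.160
Broadcast: 75.65.235.175
First usable = network + 1
Last usable = broadcast - 1
Range: 75.65.235.161 to 75.65.235.174


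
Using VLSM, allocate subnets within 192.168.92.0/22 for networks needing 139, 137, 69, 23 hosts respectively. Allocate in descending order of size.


139 hosts -> /24 (254 usable): 192.168.92.0/24
137 hosts -> /24 (254 usable): 192.168.93.0/24
69 hosts -> /25 (126 usable): 192.168.94.0/25
23 hosts -> /27 (30 usable): 192.168.94.128/27
Allocation: 192.168.92.0/24 (139 hosts, 254 usable); 192.168.93.0/24 (137 hosts, 254 usable); 192.168.94.0/25 (69 hosts, 126 usable); 192.168.94.128/27 (23 hosts, 30 usable)


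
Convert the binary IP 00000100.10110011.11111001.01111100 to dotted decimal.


00000100 = 4
10110011 = 179
11111001 = 249
01111100 = 124
IP: 4.179.249.124


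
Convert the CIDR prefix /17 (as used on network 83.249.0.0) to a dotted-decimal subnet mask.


/17 means 17 network bits, 15 host bits
Binary: 11111111111111111000000000000000
Mask: 255.255.128.0


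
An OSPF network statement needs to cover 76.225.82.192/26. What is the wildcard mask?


Subnet mask: 255.255.255.192
Wildcard = 255.255.255.255 - subnet mask
255 - 255 = 0
255 - 255 = 0
255 - 255 = 0
255 - 192 = 63
Wildcard: 0.0.0.63


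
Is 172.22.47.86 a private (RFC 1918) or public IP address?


RFC 1918 private ranges:
  10.0.0.0/8 (10.0.0.0 - 10.255.255.255)
  172.16.0.0/12 (172.16.0.0 - 172.31.255.255)
  192.168.0.0/16 (192.168.0.0 - 192.168.255.255)
Private (in 172.16.0.0/12)


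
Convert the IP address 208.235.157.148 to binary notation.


208 = 11010000
235 = 11101011
157 = 10011101
148 = 10010100
Binary: 11010000.11101011.10011101.10010100


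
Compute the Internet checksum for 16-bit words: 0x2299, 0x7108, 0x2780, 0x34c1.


Sum all words (with carry folding):
+ 0x2299 = 0x2299
+ 0x7108 = 0x93a1
+ 0x2780 = 0xbb21
+ 0x34c1 = 0xefe2
One's complement: ~0xefe2
Checksum = 0x101d


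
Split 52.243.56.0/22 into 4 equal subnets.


New prefix = 22 + 2 = 24
Each subnet has 256 addresses
  52.243.56.0/24
  52.243.57.0/24
  52.243.58.0/24
  52.243.59.0/24
Subnets: 52.243.56.0/24, 52.243.57.0/24, 52.243.58.0/24, 52.243.59.0/24


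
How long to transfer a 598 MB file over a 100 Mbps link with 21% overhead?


Effective throughput = 100 * (1 - 21/100) = 79 Mbps
File size in Mb = 598 * 8 = 4784 Mb
Time = 4784 / 79
Time = 60.557 seconds


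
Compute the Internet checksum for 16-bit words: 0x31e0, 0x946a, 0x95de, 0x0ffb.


Sum all words (with carry folding):
+ 0x31e0 = 0x31e0
+ 0x946a = 0xc64a
+ 0x95de = 0x5c29
+ 0x0ffb = 0x6c24
One's complement: ~0x6c24
Checksum = 0x93db


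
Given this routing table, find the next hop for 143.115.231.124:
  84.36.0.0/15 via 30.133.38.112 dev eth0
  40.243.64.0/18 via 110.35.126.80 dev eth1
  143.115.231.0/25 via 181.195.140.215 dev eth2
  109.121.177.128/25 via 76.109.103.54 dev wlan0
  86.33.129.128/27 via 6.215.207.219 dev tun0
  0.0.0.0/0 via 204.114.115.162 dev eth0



Longest prefix match for 143.115.231.124:
  /15 84.36.0.0: no
  /18 40.243.64.0: no
  /25 143.115.231.0: MATCH
  /25 109.121.177.128: no
  /27 86.33.129.128: no
  /0 0.0.0.0: MATCH
Selected: next-hop 181.195.140.215 via eth2 (matched /25)


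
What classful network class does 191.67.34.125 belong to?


First octet: 191
Binary: 10111111
10xxxxxx -> Class B (128-191)
Class B, default mask 255.255.0.0 (/16)


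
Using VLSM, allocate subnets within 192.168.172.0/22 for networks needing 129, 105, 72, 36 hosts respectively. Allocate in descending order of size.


129 hosts -> /24 (254 usable): 192.168.172.0/24
105 hosts -> /25 (126 usable): 192.168.173.0/25
72 hosts -> /25 (126 usable): 192.168.173.128/25
36 hosts -> /26 (62 usable): 192.168.174.0/26
Allocation: 192.168.172.0/24 (129 hosts, 254 usable); 192.168.173.0/25 (105 hosts, 126 usable); 192.168.173.128/25 (72 hosts, 126 usable); 192.168.174.0/26 (36 hosts, 62 usable)


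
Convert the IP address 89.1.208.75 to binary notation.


89 = 01011001
1 = 00000001
208 = 11010000
75 = 01001011
Binary: 01011001.00000001.11010000.01001011


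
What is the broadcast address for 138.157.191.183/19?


Network: 138.157.160.0/19
Host bits = 13
Set all host bits to 1:
Broadcast: 138.157.191.255


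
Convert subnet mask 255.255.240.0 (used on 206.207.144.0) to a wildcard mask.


Subnet mask: 255.255.240.0
Wildcard = 255.255.255.255 - subnet mask
255 - 255 = 0
255 - 255 = 0
255 - 240 = 15
255 - 0 = 255
Wildcard: 0.0.15.255


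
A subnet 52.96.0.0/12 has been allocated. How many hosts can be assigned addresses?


Host bits = 32 - 12 = 20
Total addresses = 2^20 = 1048576
Usable = total - 2 (network and broadcast)
Usable hosts: 1048574


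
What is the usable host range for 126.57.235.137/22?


Network: 126.57.232.0
Broadcast: 126.57.235.255
First usable = network + 1
Last usable = broadcast - 1
Range: 126.57.232.1 to 126.57.235.254


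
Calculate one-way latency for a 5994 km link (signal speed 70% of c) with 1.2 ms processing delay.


Speed = 0.7 * 3e5 km/s = 210000 km/s
Propagation delay = 5994 / 210000 = 0.0285 s = 28.5429 ms
Processing delay = 1.2 ms
Total one-way latency = 29.7429 ms


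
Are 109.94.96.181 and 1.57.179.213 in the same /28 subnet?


Mask: 255.255.255.240
109.94.96.181 AND mask = 109.94.96.176
1.57.179.213 AND mask = 1.57.179.208
No, different subnets (109.94.96.176 vs 1.57.179.208)


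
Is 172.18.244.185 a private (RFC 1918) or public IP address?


RFC 1918 private ranges:
  10.0.0.0/8 (10.0.0.0 - 10.255.255.255)
  172.16.0.0/12 (172.16.0.0 - 172.31.255.255)
  192.168.0.0/16 (192.168.0.0 - 192.168.255.255)
Private (in 172.16.0.0/12)


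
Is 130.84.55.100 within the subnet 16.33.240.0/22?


Subnet network: 16.33.240.0
Test IP AND mask: 130.84.52.0
No, 130.84.55.100 is not in 16.33.240.0/22


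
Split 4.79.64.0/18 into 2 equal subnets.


New prefix = 18 + 1 = 19
Each subnet has 8192 addresses
  4.79.64.0/19
  4.79.96.0/19
Subnets: 4.79.64.0/19, 4.79.96.0/19


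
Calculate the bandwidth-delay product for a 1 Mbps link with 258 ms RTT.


BDP = bandwidth * RTT
= 1 Mbps * 258 ms
= 1 * 1e6 * 258 / 1000 bits
= 258000 bits
= 32250 bytes
= 31.4941 KB
BDP = 258000 bits (32250 bytes)


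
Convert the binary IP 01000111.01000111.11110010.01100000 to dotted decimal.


01000111 = 71
01000111 = 71
11110010 = 242
01100000 = 96
IP: 71.71.242.96


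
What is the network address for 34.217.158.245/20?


IP:   00100010.11011001.10011110.11110101
Mask: 11111111.11111111.11110000.00000000
AND operation:
Net:  00100010.11011001.10010000.00000000
Network: 34.217.144.0/20


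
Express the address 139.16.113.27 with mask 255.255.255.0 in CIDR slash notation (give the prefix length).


Binary: 11111111.11111111.11111111.00000000
Count leading 1s
Prefix: /24


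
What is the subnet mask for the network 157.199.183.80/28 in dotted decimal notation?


/28 means 28 network bits, 4 host bits
Binary: 11111111111111111111111111110000
Mask: 255.255.255.240


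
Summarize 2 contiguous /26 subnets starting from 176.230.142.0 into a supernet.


Original prefix: /26
Number of subnets: 2 = 2^1
New prefix = 26 - 1 = 25
Supernet: 176.230.142.0/25


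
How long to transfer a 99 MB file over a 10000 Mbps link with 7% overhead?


Effective throughput = 10000 * (1 - 7/100) = 9300 Mbps
File size in Mb = 99 * 8 = 792 Mb
Time = 792 / 9300
Time = 0.0852 seconds


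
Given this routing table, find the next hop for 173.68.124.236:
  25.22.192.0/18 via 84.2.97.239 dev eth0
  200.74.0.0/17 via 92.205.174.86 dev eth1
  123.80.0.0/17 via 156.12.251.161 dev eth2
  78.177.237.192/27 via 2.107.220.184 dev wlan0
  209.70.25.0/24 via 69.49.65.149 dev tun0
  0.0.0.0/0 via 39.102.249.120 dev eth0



Longest prefix match for 173.68.124.236:
  /18 25.22.192.0: no
  /17 200.74.0.0: no
  /17 123.80.0.0: no
  /27 78.177.237.192: no
  /24 209.70.25.0: no
  /0 0.0.0.0: MATCH
Selected: next-hop 39.102.249.120 via eth0 (matched /0)


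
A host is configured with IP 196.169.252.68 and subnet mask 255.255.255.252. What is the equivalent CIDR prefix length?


Binary: 11111111.11111111.11111111.11111100
Count leading 1s
Prefix: /30


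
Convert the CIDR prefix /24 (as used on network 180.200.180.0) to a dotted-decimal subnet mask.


/24 means 24 network bits, 8 host bits
Binary: 11111111111111111111111100000000
Mask: 255.255.255.0


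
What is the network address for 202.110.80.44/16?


IP:   11001010.01101110.01010000.00101100
Mask: 11111111.11111111.00000000.00000000
AND operation:
Net:  11001010.01101110.00000000.00000000
Network: 202.110.0.0/16


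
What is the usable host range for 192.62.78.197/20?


Network: 192.62.64.0
Broadcast: 192.62.79.255
First usable = network + 1
Last usable = broadcast - 1
Range: 192.62.64.1 to 192.62.79.254


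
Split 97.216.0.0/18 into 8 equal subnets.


New prefix = 18 + 3 = 21
Each subnet has 2048 addresses
  97.216.0.0/21
  97.216.8.0/21
  97.216.16.0/21
  97.216.24.0/21
  97.216.32.0/21
  97.216.40.0/21
  97.216.48.0/21
  97.216.56.0/21
Subnets: 97.216.0.0/21, 97.216.8.0/21, 97.216.16.0/21, 97.216.24.0/21, 97.216.32.0/21, 97.216.40.0/21, 97.216.48.0/21, 97.216.56.0/21


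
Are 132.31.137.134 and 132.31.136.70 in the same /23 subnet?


Mask: 255.255.254.0
132.31.137.134 AND mask = 132.31.136.0
132.31.136.70 AND mask = 132.31.136.0
Yes, same subnet (132.31.136.0)


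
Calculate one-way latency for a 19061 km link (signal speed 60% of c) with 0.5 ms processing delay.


Speed = 0.6 * 3e5 km/s = 180000 km/s
Propagation delay = 19061 / 180000 = 0.1059 s = 105.8944 ms
Processing delay = 0.5 ms
Total one-way latency = 106.3944 ms


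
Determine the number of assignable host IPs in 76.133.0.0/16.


Host bits = 32 - 16 = 16
Total addresses = 2^16 = 65536
Usable = total - 2 (network and broadcast)
Usable hosts: 65534


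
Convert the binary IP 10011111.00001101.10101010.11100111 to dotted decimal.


10011111 = 159
00001101 = 13
10101010 = 170
11100111 = 231
IP: 159.13.170.231


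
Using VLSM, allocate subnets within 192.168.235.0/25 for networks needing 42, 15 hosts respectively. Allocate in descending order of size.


42 hosts -> /26 (62 usable): 192.168.235.0/26
15 hosts -> /27 (30 usable): 192.168.235.64/27
Allocation: 192.168.235.0/26 (42 hosts, 62 usable); 192.168.235.64/27 (15 hosts, 30 usable)


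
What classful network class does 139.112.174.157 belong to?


First octet: 139
Binary: 10001011
10xxxxxx -> Class B (128-191)
Class B, default mask 255.255.0.0 (/16)


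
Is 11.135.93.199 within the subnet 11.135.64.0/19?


Subnet network: 11.135.64.0
Test IP AND mask: 11.135.64.0
Yes, 11.135.93.199 is in 11.135.64.0/19


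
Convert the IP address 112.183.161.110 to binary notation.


112 = 01110000
183 = 10110111
161 = 10100001
110 = 01101110
Binary: 01110000.10110111.10100001.01101110


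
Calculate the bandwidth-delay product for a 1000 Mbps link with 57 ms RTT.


BDP = bandwidth * RTT
= 1000 Mbps * 57 ms
= 1000 * 1e6 * 57 / 1000 bits
= 57000000 bits
= 7125000 bytes
= 6958.0078 KB
BDP = 57000000 bits (7125000 bytes)


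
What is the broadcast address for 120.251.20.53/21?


Network: 120.251.16.0/21
Host bits = 11
Set all host bits to 1:
Broadcast: 120.251.23.255


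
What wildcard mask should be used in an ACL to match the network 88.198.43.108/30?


Subnet mask: 255.255.255.252
Wildcard = 255.255.255.255 - subnet mask
255 - 255 = 0
255 - 255 = 0
255 - 255 = 0
255 - 252 = 3
Wildcard: 0.0.0.3


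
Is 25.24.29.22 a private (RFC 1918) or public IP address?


RFC 1918 private ranges:
  10.0.0.0/8 (10.0.0.0 - 10.255.255.255)
  172.16.0.0/12 (172.16.0.0 - 172.31.255.255)
  192.168.0.0/16 (192.168.0.0 - 192.168.255.255)
Public (not in any RFC 1918 range)


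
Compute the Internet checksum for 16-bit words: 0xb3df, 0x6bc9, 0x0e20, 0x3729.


Sum all words (with carry folding):
+ 0xb3df = 0xb3df
+ 0x6bc9 = 0x1fa9
+ 0x0e20 = 0x2dc9
+ 0x3729 = 0x64f2
One's complement: ~0x64f2
Checksum = 0x9b0d


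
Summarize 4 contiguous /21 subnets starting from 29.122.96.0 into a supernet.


Original prefix: /21
Number of subnets: 4 = 2^2
New prefix = 21 - 2 = 19
Supernet: 29.122.96.0/19


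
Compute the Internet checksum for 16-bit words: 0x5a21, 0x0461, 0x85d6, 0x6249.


Sum all words (with carry folding):
+ 0x5a21 = 0x5a21
+ 0x0461 = 0x5e82
+ 0x85d6 = 0xe458
+ 0x6249 = 0x46a2
One's complement: ~0x46a2
Checksum = 0xb95d


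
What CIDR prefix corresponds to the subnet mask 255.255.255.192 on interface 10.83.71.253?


Binary: 11111111.11111111.11111111.11000000
Count leading 1s
Prefix: /26


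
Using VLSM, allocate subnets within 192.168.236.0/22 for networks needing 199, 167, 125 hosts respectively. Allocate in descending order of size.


199 hosts -> /24 (254 usable): 192.168.236.0/24
167 hosts -> /24 (254 usable): 192.168.237.0/24
125 hosts -> /25 (126 usable): 192.168.238.0/25
Allocation: 192.168.236.0/24 (199 hosts, 254 usable); 192.168.237.0/24 (167 hosts, 254 usable); 192.168.238.0/25 (125 hosts, 126 usable)


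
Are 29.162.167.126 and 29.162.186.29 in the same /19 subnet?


Mask: 255.255.224.0
29.162.167.126 AND mask = 29.162.160.0
29.162.186.29 AND mask = 29.162.160.0
Yes, same subnet (29.162.160.0)


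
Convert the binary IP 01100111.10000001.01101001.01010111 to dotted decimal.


01100111 = 103
10000001 = 129
01101001 = 105
01010111 = 87
IP: 103.129.105.87


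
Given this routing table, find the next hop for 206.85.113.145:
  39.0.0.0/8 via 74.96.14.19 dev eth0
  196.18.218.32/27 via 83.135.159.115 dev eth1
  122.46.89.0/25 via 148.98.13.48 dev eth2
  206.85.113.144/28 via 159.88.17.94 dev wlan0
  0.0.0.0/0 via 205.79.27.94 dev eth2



Longest prefix match for 206.85.113.145:
  /8 39.0.0.0: no
  /27 196.18.218.32: no
  /25 122.46.89.0: no
  /28 206.85.113.144: MATCH
  /0 0.0.0.0: MATCH
Selected: next-hop 159.88.17.94 via wlan0 (matched /28)


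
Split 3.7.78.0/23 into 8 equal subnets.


New prefix = 23 + 3 = 26
Each subnet has 64 addresses
  3.7.78.0/26
  3.7.78.64/26
  3.7.78.128/26
  3.7.78.192/26
  3.7.79.0/26
  3.7.79.64/26
  3.7.79.128/26
  3.7.79.192/26
Subnets: 3.7.78.0/26, 3.7.78.64/26, 3.7.78.128/26, 3.7.78.192/26, 3.7.79.0/26, 3.7.79.64/26, 3.7.79.128/26, 3.7.79.192/26


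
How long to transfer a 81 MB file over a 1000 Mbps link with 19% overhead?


Effective throughput = 1000 * (1 - 19/100) = 810 Mbps
File size in Mb = 81 * 8 = 648 Mb
Time = 648 / 810
Time = 0.8 seconds


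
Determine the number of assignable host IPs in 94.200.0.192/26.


Host bits = 32 - 26 = 6
Total addresses = 2^6 = 64
Usable = total - 2 (network and broadcast)
Usable hosts: 62


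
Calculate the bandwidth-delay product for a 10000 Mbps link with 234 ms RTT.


BDP = bandwidth * RTT
= 10000 Mbps * 234 ms
= 10000 * 1e6 * 234 / 1000 bits
= 2340000000 bits
= 292500000 bytes
= 285644.5312 KB
BDP = 2340000000 bits (292500000 bytes)


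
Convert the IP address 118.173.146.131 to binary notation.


118 = 01110110
173 = 10101101
146 = 10010010
131 = 10000011
Binary: 01110110.10101101.10010010.10000011


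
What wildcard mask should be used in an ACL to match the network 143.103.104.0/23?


Subnet mask: 255.255.254.0
Wildcard = 255.255.255.255 - subnet mask
255 - 255 = 0
255 - 255 = 0
255 - 254 = 1
255 - 0 = 255
Wildcard: 0.0.1.255


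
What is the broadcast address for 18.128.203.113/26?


Network: 18.128.203.64/26
Host bits = 6
Set all host bits to 1:
Broadcast: 18.128.203.127


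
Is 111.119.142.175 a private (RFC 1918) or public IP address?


RFC 1918 private ranges:
  10.0.0.0/8 (10.0.0.0 - 10.255.255.255)
  172.16.0.0/12 (172.16.0.0 - 172.31.255.255)
  192.168.0.0/16 (192.168.0.0 - 192.168.255.255)
Public (not in any RFC 1918 range)


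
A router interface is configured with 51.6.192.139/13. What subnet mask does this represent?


/13 means 13 network bits, 19 host bits
Binary: 11111111111110000000000000000000
Mask: 255.248.0.0


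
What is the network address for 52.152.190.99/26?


IP:   00110100.10011000.10111110.01100011
Mask: 11111111.11111111.11111111.11000000
AND operation:
Net:  00110100.10011000.10111110.01000000
Network: 52.152.190.64/26


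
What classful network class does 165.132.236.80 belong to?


First octet: 165
Binary: 10100101
10xxxxxx -> Class B (128-191)
Class B, default mask 255.255.0.0 (/16)


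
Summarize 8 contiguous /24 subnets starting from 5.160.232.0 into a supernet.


Original prefix: /24
Number of subnets: 8 = 2^3
New prefix = 24 - 3 = 21
Supernet: 5.160.232.0/21


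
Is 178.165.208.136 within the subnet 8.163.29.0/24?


Subnet network: 8.163.29.0
Test IP AND mask: 178.165.208.0
No, 178.165.208.136 is not in 8.163.29.0/24


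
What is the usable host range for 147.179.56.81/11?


Network: 147.160.0.0
Broadcast: 147.191.255.255
First usable = network + 1
Last usable = broadcast - 1
Range: 147.160.0.1 to 147.191.255.254


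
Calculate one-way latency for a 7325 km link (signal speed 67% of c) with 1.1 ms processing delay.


Speed = 0.67 * 3e5 km/s = 201000 km/s
Propagation delay = 7325 / 201000 = 0.0364 s = 36.4428 ms
Processing delay = 1.1 ms
Total one-way latency = 37.5428 ms


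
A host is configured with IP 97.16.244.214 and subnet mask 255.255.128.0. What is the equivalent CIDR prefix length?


Binary: 11111111.11111111.10000000.00000000
Count leading 1s
Prefix: /17


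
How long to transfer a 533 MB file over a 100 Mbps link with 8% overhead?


Effective throughput = 100 * (1 - 8/100) = 92 Mbps
File size in Mb = 533 * 8 = 4264 Mb
Time = 4264 / 92
Time = 46.3478 seconds


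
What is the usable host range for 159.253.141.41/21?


Network: 159.253.136.0
Broadcast: 159.253.143.255
First usable = network + 1
Last usable = broadcast - 1
Range: 159.253.136.1 to 159.253.143.254


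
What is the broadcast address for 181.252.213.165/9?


Network: 181.128.0.0/9
Host bits = 23
Set all host bits to 1:
Broadcast: 181.255.255.255


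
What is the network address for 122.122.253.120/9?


IP:   01111010.01111010.11111101.01111000
Mask: 11111111.10000000.00000000.00000000
AND operation:
Net:  01111010.00000000.00000000.00000000
Network: 122.0.0.0/9


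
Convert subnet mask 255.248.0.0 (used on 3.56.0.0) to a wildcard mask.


Subnet mask: 255.248.0.0
Wildcard = 255.255.255.255 - subnet mask
255 - 255 = 0
255 - 248 = 7
255 - 0 = 255
255 - 0 = 255
Wildcard: 0.7.255.255


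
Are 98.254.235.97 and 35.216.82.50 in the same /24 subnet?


Mask: 255.255.255.0
98.254.235.97 AND mask = 98.254.235.0
35.216.82.50 AND mask = 35.216.82.0
No, different subnets (98.254.235.0 vs 35.216.82.0)


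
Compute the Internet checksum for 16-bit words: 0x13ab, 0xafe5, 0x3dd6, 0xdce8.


Sum all words (with carry folding):
+ 0x13ab = 0x13ab
+ 0xafe5 = 0xc390
+ 0x3dd6 = 0x0167
+ 0xdce8 = 0xde4f
One's complement: ~0xde4f
Checksum = 0x21b0


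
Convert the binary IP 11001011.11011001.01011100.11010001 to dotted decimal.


11001011 = 203
11011001 = 217
01011100 = 92
11010001 = 209
IP: 203.217.92.209


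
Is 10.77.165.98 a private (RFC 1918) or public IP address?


RFC 1918 private ranges:
  10.0.0.0/8 (10.0.0.0 - 10.255.255.255)
  172.16.0.0/12 (172.16.0.0 - 172.31.255.255)
  192.168.0.0/16 (192.168.0.0 - 192.168.255.255)
Private (in 10.0.0.0/8)


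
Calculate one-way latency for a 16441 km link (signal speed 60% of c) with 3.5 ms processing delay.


Speed = 0.6 * 3e5 km/s = 180000 km/s
Propagation delay = 16441 / 180000 = 0.0913 s = 91.3389 ms
Processing delay = 3.5 ms
Total one-way latency = 94.8389 ms


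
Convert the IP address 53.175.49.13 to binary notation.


53 = 00110101
175 = 10101111
49 = 00110001
13 = 00001101
Binary: 00110101.10101111.00110001.00001101


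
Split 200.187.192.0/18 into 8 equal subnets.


New prefix = 18 + 3 = 21
Each subnet has 2048 addresses
  200.187.192.0/21
  200.187.200.0/21
  200.187.208.0/21
  200.187.216.0/21
  200.187.224.0/21
  200.187.232.0/21
  200.187.240.0/21
  200.187.248.0/21
Subnets: 200.187.192.0/21, 200.187.200.0/21, 200.187.208.0/21, 200.187.216.0/21, 200.187.224.0/21, 200.187.232.0/21, 200.187.240.0/21, 200.187.248.0/21
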